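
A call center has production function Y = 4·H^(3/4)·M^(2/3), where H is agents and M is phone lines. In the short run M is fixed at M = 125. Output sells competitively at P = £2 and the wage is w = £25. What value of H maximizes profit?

With M = 125, MP_H = (3/4)·4·H^(-1/4)·125^(2/3) = 75·H^(-1/4).
Profit maximization for a price taker requires P·MP_H = w: 2·75·H^(-1/4) = 25.
So H^(-1/4) = 1/6, which gives H = 1296.

H* = 1296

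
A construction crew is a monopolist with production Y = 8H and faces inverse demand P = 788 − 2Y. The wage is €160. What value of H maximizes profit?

H* = 24

Marginal revenue from the inverse demand is MR = 788 − 4Y.
The marginal product is MP_H = 8.
A monopolist hires until marginal revenue product equals the wage: MR·MP_H = w.
(788 − 32H)·8 = 160, so H = 24.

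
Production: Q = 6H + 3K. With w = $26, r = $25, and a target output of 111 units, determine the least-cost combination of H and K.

The inputs are perfect substitutes, so the firm uses whichever has the lower cost per unit of output.
Cost per unit of output via H is w/6 = 13/3; via K it is r/3 = 25/3. H is cheaper.
Producing Q = 111 with H alone: H = 18.5, K = 0.

H* = 18.5, K* = 0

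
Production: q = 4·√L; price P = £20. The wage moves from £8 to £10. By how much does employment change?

ΔL = -9

From P·MP_L = w with MP_L = 2·L^(-1/2), the labor demand is L(w) = (40/w)^(2).
At w = 8: L = 25. At w = 10: L = 16.
ΔL = 16 − 25 = -9.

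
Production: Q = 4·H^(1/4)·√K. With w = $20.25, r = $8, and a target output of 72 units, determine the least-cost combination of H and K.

H* = 16, K* = 81

Cost minimization requires the marginal rate of technical substitution to equal the input-price ratio: MP_H/MP_K = w/r.
Here MP_H/MP_K = (1/4)·(K/H)/(1/2) = 0.5·(K/H). Setting this equal to 20.25/8 = 2.53125 gives K = 5.0625H.
Substituting into Q = 72: 4·H^(1/4)·(5.0625H)^(1/2) = 72.
Solving, H = 16 and K = 81.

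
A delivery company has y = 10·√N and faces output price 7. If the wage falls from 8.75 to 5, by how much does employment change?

From P·MP_N = w with MP_N = 5·N^(-1/2), the labor demand is N(w) = (35/w)^(2).
At w = 8.75: N = 16. At w = 5: N = 49.
ΔN = 49 − 16 = 33.

ΔN = 33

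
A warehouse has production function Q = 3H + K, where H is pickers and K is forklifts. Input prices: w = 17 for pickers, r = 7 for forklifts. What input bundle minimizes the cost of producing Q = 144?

H* = 48, K* = 0

The inputs are perfect substitutes, so the firm uses whichever has the lower cost per unit of output.
Cost per unit of output via H is 17/3; via K it is 7. H is cheaper.
Producing Q = 144 with H alone: H = 48, K = 0.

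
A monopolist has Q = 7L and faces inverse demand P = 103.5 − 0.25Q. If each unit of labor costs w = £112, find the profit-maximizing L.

Marginal revenue from the inverse demand is MR = 103.5 − 0.5Q.
The marginal product is MP_L = 7.
A monopolist hires until marginal revenue product equals the wage: MR·MP_L = w.
(103.5 − 3.5L)·7 = 112, so L = 25.

L* = 25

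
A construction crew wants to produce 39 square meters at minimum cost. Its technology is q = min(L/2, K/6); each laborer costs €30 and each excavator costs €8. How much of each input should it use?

With a fixed-proportions technology, the cost-minimizing bundle uses no slack in either input: L/2 = K/6 = q.
So L = 2·39 = 78 and K = 6·39 = 234.

L* = 78, K* = 234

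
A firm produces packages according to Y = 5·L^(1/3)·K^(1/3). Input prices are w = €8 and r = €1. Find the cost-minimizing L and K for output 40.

L* = 8, K* = 64

Cost minimization requires the marginal rate of technical substitution to equal the input-price ratio: MP_L/MP_K = w/r.
Here MP_L/MP_K = (1/3)·(K/L)/(1/3) = (K/L). Setting this equal to 8/1 = 8 gives K = 8L.
Substituting into Y = 40: 5·L^(1/3)·(8L)^(1/3) = 40.
Solving, L = 8 and K = 64.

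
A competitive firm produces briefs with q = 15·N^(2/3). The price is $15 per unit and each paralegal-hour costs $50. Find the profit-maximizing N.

MP_N = (2/3)·15·N^(-1/3) = 10·N^(-1/3).
Profit maximization for a price taker requires P·MP_N = w: 15·10·N^(-1/3) = 50.
So N^(-1/3) = 1/3, which gives N = 27.

N* = 27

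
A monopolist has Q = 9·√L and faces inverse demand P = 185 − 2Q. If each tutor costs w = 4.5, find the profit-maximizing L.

L* = 25

Marginal revenue from the inverse demand is MR = 185 − 4Q.
The marginal product is MP_L = 4.5·L^(-1/2).
A monopolist hires until marginal revenue product equals the wage: MR·MP_L = w.
At L, Q = 9·√L. Substituting and solving: (185 − 36·√L)·4.5·L^(-1/2) = 4.5 gives L = 25.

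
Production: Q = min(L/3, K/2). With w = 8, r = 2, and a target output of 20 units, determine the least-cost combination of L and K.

L* = 60, K* = 40

With a fixed-proportions technology, the cost-minimizing bundle uses no slack in either input: L/3 = K/2 = Q.
So L = 3·20 = 60 and K = 2·20 = 40.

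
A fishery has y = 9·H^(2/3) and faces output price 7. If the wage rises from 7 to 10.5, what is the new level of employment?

H* = 64

From P·MP_H = w with MP_H = 6·H^(-1/3), the labor demand is H(w) = (42/w)^(3).
At w = 7: H = 216. At w = 10.5: H = 64.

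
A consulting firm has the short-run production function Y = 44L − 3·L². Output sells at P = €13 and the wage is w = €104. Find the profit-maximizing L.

The marginal product of L is MP_L = 44 − 6L.
A price-taking firm hires until the value of the marginal product equals the wage: P·MP_L = w, so 13·(44 − 6L) = 104.
Then 44 − 6L = 8, giving L = 6.

L* = 6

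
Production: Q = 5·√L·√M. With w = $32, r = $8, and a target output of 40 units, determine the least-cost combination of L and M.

L* = 4, M* = 16

Cost minimization requires the marginal rate of technical substitution to equal the input-price ratio: MP_L/MP_M = w/r.
Here MP_L/MP_M = (1/2)·(M/L)/(1/2) = (M/L). Setting this equal to 32/8 = 4 gives M = 4L.
Substituting into Q = 40: 5·L^(1/2)·(4L)^(1/2) = 40.
Solving, L = 4 and M = 16.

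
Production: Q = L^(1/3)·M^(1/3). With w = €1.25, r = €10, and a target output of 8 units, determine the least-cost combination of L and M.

Cost minimization requires the marginal rate of technical substitution to equal the input-price ratio: MP_L/MP_M = w/r.
Here MP_L/MP_M = (1/3)·(M/L)/(1/3) = (M/L). Setting this equal to 1.25/10 = 0.125 gives M = 0.125L.
Substituting into Q = 8: L^(1/3)·(0.125L)^(1/3) = 8.
Solving, L = 64 and M = 8.

L* = 64, M* = 8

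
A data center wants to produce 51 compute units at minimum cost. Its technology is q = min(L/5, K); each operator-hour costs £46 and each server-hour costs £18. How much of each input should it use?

L* = 255, K* = 51

With a fixed-proportions technology, the cost-minimizing bundle uses no slack in either input: L/5 = K = q.
So L = 5·51 = 255 and K = 51.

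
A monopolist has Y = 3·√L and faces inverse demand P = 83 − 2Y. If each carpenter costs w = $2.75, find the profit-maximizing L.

Marginal revenue from the inverse demand is MR = 83 − 4Y.
The marginal product is MP_L = 1.5·L^(-1/2).
A monopolist hires until marginal revenue product equals the wage: MR·MP_L = w.
At L, Y = 3·√L. Substituting and solving: (83 − 12·√L)·1.5·L^(-1/2) = 2.75 gives L = 36.

L* = 36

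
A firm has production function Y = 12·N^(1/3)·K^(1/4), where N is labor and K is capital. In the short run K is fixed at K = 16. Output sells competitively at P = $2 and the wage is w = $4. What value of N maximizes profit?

With K = 16, MP_N = (1/3)·12·N^(-2/3)·16^(1/4) = 8·N^(-2/3).
Profit maximization for a price taker requires P·MP_N = w: 2·8·N^(-2/3) = 4.
So N^(-2/3) = 0.25, which gives N = 8.

N* = 8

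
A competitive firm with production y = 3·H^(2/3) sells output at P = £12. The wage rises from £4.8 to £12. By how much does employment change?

ΔH = -117

From P·MP_H = w with MP_H = 2·H^(-1/3), the labor demand is H(w) = (24/w)^(3).
At w = 4.8: H = 125. At w = 12: H = 8.
ΔH = 8 − 125 = -117.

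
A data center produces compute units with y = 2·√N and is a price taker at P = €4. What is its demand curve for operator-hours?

N(w) = 16/w²

MP_N = (1/2)·2·N^(-1/2) = N^(-1/2).
Setting P·MP_N = w: 4·N^(-1/2) = w.
Solving for N: N^(-1/2) = w/4, so N = (4/w)^(2).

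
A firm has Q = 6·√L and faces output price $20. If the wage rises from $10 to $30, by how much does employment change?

ΔL = -32

From P·MP_L = w with MP_L = 3·L^(-1/2), the labor demand is L(w) = (60/w)^(2).
At w = 10: L = 36. At w = 30: L = 4.
ΔL = 4 − 36 = -32.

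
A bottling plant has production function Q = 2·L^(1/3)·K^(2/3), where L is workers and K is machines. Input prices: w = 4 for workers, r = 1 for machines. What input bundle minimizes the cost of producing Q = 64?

Cost minimization requires the marginal rate of technical substitution to equal the input-price ratio: MP_L/MP_K = w/r.
Here MP_L/MP_K = (1/3)·(K/L)/(2/3) = 0.5·(K/L). Setting this equal to 4/1 = 4 gives K = 8L.
Substituting into Q = 64: 2·L^(1/3)·(8L)^(2/3) = 64.
Solving, L = 8 and K = 64.

L* = 8, K* = 64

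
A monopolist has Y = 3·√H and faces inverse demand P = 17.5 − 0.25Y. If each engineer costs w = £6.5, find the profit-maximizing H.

Marginal revenue from the inverse demand is MR = 17.5 − 0.5Y.
The marginal product is MP_H = 1.5·H^(-1/2).
A monopolist hires until marginal revenue product equals the wage: MR·MP_H = w.
At H, Y = 3·√H. Substituting and solving: (17.5 − 1.5·√H)·1.5·H^(-1/2) = 6.5 gives H = 9.

H* = 9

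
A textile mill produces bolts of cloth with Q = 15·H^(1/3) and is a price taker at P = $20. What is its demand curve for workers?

H(w) = (100/w)^(3/2)

MP_H = (1/3)·15·H^(-2/3) = 5·H^(-2/3).
Setting P·MP_H = w: 100·H^(-2/3) = w.
Solving for H: H^(-2/3) = w/100, so H = (100/w)^(3/2).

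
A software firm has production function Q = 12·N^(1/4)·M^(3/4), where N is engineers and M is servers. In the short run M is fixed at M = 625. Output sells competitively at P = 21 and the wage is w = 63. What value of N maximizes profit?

N* = 625

With M = 625, MP_N = (1/4)·12·N^(-3/4)·625^(3/4) = 375·N^(-3/4).
Profit maximization for a price taker requires P·MP_N = w: 21·375·N^(-3/4) = 63.
So N^(-3/4) = 0.008, which gives N = 625.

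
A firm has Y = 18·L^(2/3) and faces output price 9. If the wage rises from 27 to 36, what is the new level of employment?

From P·MP_L = w with MP_L = 12·L^(-1/3), the labor demand is L(w) = (108/w)^(3).
At w = 27: L = 64. At w = 36: L = 27.

L* = 27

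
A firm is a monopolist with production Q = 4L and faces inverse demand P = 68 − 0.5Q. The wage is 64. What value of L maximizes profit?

L* = 13

Marginal revenue from the inverse demand is MR = 68 − Q.
The marginal product is MP_L = 4.
A monopolist hires until marginal revenue product equals the wage: MR·MP_L = w.
(68 − 4L)·4 = 64, so L = 13.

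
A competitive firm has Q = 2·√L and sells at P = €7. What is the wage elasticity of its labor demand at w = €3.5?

ε = -2

MP_L = (1/2)·2·L^(-1/2), so P·MP_L = w gives 7·L^(-1/2) = w.
Solving, L(w) = (7/w)^(2). This is a constant-elasticity form: L ∝ w^(−2), so ε = −2.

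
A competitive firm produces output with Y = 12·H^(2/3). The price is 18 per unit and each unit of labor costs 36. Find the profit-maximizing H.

H* = 64

MP_H = (2/3)·12·H^(-1/3) = 8·H^(-1/3).
Profit maximization for a price taker requires P·MP_H = w: 18·8·H^(-1/3) = 36.
So H^(-1/3) = 0.25, which gives H = 64.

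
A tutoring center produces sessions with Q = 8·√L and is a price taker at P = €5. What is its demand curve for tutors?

L(w) = 400/w²

MP_L = (1/2)·8·L^(-1/2) = 4·L^(-1/2).
Setting P·MP_L = w: 20·L^(-1/2) = w.
Solving for L: L^(-1/2) = w/20, so L = (20/w)^(2).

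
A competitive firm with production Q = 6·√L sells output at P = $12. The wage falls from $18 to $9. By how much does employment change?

From P·MP_L = w with MP_L = 3·L^(-1/2), the labor demand is L(w) = (36/w)^(2).
At w = 18: L = 4. At w = 9: L = 16.
ΔL = 16 − 4 = 12.

ΔL = 12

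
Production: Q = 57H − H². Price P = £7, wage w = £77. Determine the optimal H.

H* = 23

The marginal product of H is MP_H = 57 − 2H.
A price-taking firm hires until the value of the marginal product equals the wage: P·MP_H = w, so 7·(57 − 2H) = 77.
Then 57 − 2H = 11, giving H = 23.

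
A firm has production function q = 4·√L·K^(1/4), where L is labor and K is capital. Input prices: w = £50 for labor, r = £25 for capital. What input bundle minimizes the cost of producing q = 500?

Cost minimization requires the marginal rate of technical substitution to equal the input-price ratio: MP_L/MP_K = w/r.
Here MP_L/MP_K = (1/2)·(K/L)/(1/4) = 2·(K/L). Setting this equal to 50/25 = 2 gives K = L.
Substituting into q = 500: 4·L^(1/2)·(L)^(1/4) = 500.
Solving, L = 625 and K = 625.

L* = 625, K* = 625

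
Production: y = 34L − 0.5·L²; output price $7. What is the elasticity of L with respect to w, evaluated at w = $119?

From P·MP_L = w with MP_L = 34 − L, labor demand is L(w) = 34 − w/7.
dL/dw = −1/(7) = -1/7.
At w = 119, L = 17, so ε = (dL/dw)·(w/L) = (-1/7)·(119/17) = -1.

ε = -1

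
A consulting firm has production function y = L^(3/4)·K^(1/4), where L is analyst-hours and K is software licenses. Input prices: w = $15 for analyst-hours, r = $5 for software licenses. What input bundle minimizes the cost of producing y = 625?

Cost minimization requires the marginal rate of technical substitution to equal the input-price ratio: MP_L/MP_K = w/r.
Here MP_L/MP_K = (3/4)·(K/L)/(1/4) = 3·(K/L). Setting this equal to 15/5 = 3 gives K = L.
Substituting into y = 625: L^(3/4)·(L)^(1/4) = 625.
Solving, L = 625 and K = 625.

L* = 625, K* = 625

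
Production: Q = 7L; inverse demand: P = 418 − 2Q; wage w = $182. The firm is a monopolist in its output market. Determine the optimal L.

L* = 14

Marginal revenue from the inverse demand is MR = 418 − 4Q.
The marginal product is MP_L = 7.
A monopolist hires until marginal revenue product equals the wage: MR·MP_L = w.
(418 − 28L)·7 = 182, so L = 14.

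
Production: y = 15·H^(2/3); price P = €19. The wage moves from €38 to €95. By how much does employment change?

ΔH = -117

From P·MP_H = w with MP_H = 10·H^(-1/3), the labor demand is H(w) = (190/w)^(3).
At w = 38: H = 125. At w = 95: H = 8.
ΔH = 8 − 125 = -117.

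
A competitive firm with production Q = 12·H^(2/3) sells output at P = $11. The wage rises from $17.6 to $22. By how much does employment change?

From P·MP_H = w with MP_H = 8·H^(-1/3), the labor demand is H(w) = (88/w)^(3).
At w = 17.6: H = 125. At w = 22: H = 64.
ΔH = 64 − 125 = -61.

ΔH = -61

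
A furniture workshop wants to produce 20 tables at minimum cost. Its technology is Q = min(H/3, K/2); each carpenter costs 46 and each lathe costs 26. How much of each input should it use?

H* = 60, K* = 40

With a fixed-proportions technology, the cost-minimizing bundle uses no slack in either input: H/3 = K/2 = Q.
So H = 3·20 = 60 and K = 2·20 = 40.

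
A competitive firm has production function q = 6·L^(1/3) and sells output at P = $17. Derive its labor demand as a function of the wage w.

MP_L = (1/3)·6·L^(-2/3) = 2·L^(-2/3).
Setting P·MP_L = w: 34·L^(-2/3) = w.
Solving for L: L^(-2/3) = w/34, so L = (34/w)^(3/2).

L(w) = (34/w)^(3/2)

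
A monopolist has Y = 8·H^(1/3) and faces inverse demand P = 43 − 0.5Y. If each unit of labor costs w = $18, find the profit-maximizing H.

H* = 8

Marginal revenue from the inverse demand is MR = 43 − Y.
The marginal product is MP_H = (8/3)·H^(-2/3).
A monopolist hires until marginal revenue product equals the wage: MR·MP_H = w.
At H, Y = 8·H^(1/3). Substituting and solving: (43 − 8·H^(1/3))·(8/3)·H^(-2/3) = 18 gives H = 8.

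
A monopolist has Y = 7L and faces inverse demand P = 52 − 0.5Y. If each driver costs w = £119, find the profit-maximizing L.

L* = 5

Marginal revenue from the inverse demand is MR = 52 − Y.
The marginal product is MP_L = 7.
A monopolist hires until marginal revenue product equals the wage: MR·MP_L = w.
(52 − 7L)·7 = 119, so L = 5.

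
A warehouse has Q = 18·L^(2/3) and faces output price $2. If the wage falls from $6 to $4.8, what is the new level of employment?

L* = 125

From P·MP_L = w with MP_L = 12·L^(-1/3), the labor demand is L(w) = (24/w)^(3).
At w = 6: L = 64. At w = 4.8: L = 125.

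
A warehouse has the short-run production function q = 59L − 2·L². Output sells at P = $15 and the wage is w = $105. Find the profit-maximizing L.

The marginal product of L is MP_L = 59 − 4L.
A price-taking firm hires until the value of the marginal product equals the wage: P·MP_L = w, so 15·(59 − 4L) = 105.
Then 59 − 4L = 7, giving L = 13.

L* = 13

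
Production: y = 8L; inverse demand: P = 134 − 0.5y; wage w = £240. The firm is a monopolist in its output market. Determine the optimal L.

Marginal revenue from the inverse demand is MR = 134 − y.
The marginal product is MP_L = 8.
A monopolist hires until marginal revenue product equals the wage: MR·MP_L = w.
(134 − 8L)·8 = 240, so L = 13.

L* = 13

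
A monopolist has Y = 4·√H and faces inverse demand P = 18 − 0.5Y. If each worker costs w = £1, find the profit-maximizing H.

H* = 16

Marginal revenue from the inverse demand is MR = 18 − Y.
The marginal product is MP_H = 2·H^(-1/2).
A monopolist hires until marginal revenue product equals the wage: MR·MP_H = w.
At H, Y = 4·√H. Substituting and solving: (18 − 4·√H)·2·H^(-1/2) = 1 gives H = 16.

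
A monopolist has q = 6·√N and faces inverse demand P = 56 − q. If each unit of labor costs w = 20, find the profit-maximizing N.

Marginal revenue from the inverse demand is MR = 56 − 2q.
The marginal product is MP_N = 3·N^(-1/2).
A monopolist hires until marginal revenue product equals the wage: MR·MP_N = w.
At N, q = 6·√N. Substituting and solving: (56 − 12·√N)·3·N^(-1/2) = 20 gives N = 9.

N* = 9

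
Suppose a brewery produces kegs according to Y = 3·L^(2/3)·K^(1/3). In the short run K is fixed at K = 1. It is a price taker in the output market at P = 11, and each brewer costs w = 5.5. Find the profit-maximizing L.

L* = 64

With K = 1, MP_L = (2/3)·3·L^(-1/3)·1^(1/3) = 2·L^(-1/3).
Profit maximization for a price taker requires P·MP_L = w: 11·2·L^(-1/3) = 5.5.
So L^(-1/3) = 0.25, which gives L = 64.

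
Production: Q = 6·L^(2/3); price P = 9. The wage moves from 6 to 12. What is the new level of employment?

L* = 27

From P·MP_L = w with MP_L = 4·L^(-1/3), the labor demand is L(w) = (36/w)^(3).
At w = 6: L = 216. At w = 12: L = 27.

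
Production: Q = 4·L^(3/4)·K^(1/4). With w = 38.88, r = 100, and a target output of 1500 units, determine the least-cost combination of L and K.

Cost minimization requires the marginal rate of technical substitution to equal the input-price ratio: MP_L/MP_K = w/r.
Here MP_L/MP_K = (3/4)·(K/L)/(1/4) = 3·(K/L). Setting this equal to 38.88/100 = 0.3888 gives K = 0.1296L.
Substituting into Q = 1500: 4·L^(3/4)·(0.1296L)^(1/4) = 1500.
Solving, L = 625 and K = 81.

L* = 625, K* = 81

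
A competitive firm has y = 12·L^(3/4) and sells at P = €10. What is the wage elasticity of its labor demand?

ε = -4

MP_L = (3/4)·12·L^(-1/4), so P·MP_L = w gives 90·L^(-1/4) = w.
Solving, L(w) = (90/w)^(4). This is a constant-elasticity form: L ∝ w^(−4), so ε = −4.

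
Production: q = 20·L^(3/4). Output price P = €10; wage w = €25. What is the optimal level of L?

MP_L = (3/4)·20·L^(-1/4) = 15·L^(-1/4).
Profit maximization for a price taker requires P·MP_L = w: 10·15·L^(-1/4) = 25.
So L^(-1/4) = 1/6, which gives L = 1296.

L* = 1296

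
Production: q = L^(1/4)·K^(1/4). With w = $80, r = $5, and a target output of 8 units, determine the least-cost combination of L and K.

L* = 16, K* = 256

Cost minimization requires the marginal rate of technical substitution to equal the input-price ratio: MP_L/MP_K = w/r.
Here MP_L/MP_K = (1/4)·(K/L)/(1/4) = (K/L). Setting this equal to 80/5 = 16 gives K = 16L.
Substituting into q = 8: L^(1/4)·(16L)^(1/4) = 8.
Solving, L = 16 and K = 256.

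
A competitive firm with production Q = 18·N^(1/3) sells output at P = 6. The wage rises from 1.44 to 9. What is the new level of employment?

N* = 8

From P·MP_N = w with MP_N = 6·N^(-2/3), the labor demand is N(w) = (36/w)^(3/2).
At w = 1.44: N = 125. At w = 9: N = 8.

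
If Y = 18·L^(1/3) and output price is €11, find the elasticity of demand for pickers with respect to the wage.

ε = -1.5

MP_L = (1/3)·18·L^(-2/3), so P·MP_L = w gives 66·L^(-2/3) = w.
Solving, L(w) = (66/w)^(3/2). This is a constant-elasticity form: L ∝ w^(−3/2), so ε = −3/2.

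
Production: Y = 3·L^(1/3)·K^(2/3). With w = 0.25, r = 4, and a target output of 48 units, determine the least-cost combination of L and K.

Cost minimization requires the marginal rate of technical substitution to equal the input-price ratio: MP_L/MP_K = w/r.
Here MP_L/MP_K = (1/3)·(K/L)/(2/3) = 0.5·(K/L). Setting this equal to 0.25/4 = 0.0625 gives K = 0.125L.
Substituting into Y = 48: 3·L^(1/3)·(0.125L)^(2/3) = 48.
Solving, L = 64 and K = 8.

L* = 64, K* = 8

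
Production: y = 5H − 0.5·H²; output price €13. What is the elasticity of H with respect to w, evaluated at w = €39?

ε = -1.5

From P·MP_H = w with MP_H = 5 − H, labor demand is H(w) = 5 − w/13.
dH/dw = −1/(13) = -1/13.
At w = 39, H = 2, so ε = (dH/dw)·(w/H) = (-1/13)·(39/2) = -1.5.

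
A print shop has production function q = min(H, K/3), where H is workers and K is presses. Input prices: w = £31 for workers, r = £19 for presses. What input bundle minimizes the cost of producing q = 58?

With a fixed-proportions technology, the cost-minimizing bundle uses no slack in either input: H = K/3 = q.
So H = 58 and K = 3·58 = 174.

H* = 58, K* = 174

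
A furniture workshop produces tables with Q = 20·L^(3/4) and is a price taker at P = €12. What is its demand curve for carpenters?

MP_L = (3/4)·20·L^(-1/4) = 15·L^(-1/4).
Setting P·MP_L = w: 180·L^(-1/4) = w.
Solving for L: L^(-1/4) = w/180, so L = (180/w)^(4).

L(w) = (180/w)^(4)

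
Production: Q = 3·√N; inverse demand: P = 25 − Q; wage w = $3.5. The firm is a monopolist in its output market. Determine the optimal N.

N* = 9

Marginal revenue from the inverse demand is MR = 25 − 2Q.
The marginal product is MP_N = 1.5·N^(-1/2).
A monopolist hires until marginal revenue product equals the wage: MR·MP_N = w.
At N, Q = 3·√N. Substituting and solving: (25 − 6·√N)·1.5·N^(-1/2) = 3.5 gives N = 9.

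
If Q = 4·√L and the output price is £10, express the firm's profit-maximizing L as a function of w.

MP_L = (1/2)·4·L^(-1/2) = 2·L^(-1/2).
Setting P·MP_L = w: 20·L^(-1/2) = w.
Solving for L: L^(-1/2) = w/20, so L = (20/w)^(2).

L(w) = 400/w²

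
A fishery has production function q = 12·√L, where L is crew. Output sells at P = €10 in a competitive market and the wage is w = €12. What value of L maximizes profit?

MP_L = (1/2)·12·L^(-1/2) = 6·L^(-1/2).
Profit maximization for a price taker requires P·MP_L = w: 10·6·L^(-1/2) = 12.
So L^(-1/2) = 0.2, which gives L = 25.

L* = 25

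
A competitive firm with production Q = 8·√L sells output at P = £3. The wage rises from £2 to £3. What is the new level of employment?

L* = 16

From P·MP_L = w with MP_L = 4·L^(-1/2), the labor demand is L(w) = (12/w)^(2).
At w = 2: L = 36. At w = 3: L = 16.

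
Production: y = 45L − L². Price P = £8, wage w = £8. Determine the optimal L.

L* = 22

The marginal product of L is MP_L = 45 − 2L.
A price-taking firm hires until the value of the marginal product equals the wage: P·MP_L = w, so 8·(45 − 2L) = 8.
Then 45 − 2L = 1, giving L = 22.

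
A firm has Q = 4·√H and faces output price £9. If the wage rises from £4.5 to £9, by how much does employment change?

ΔH = -12

From P·MP_H = w with MP_H = 2·H^(-1/2), the labor demand is H(w) = (18/w)^(2).
At w = 4.5: H = 16. At w = 9: H = 4.
ΔH = 4 − 16 = -12.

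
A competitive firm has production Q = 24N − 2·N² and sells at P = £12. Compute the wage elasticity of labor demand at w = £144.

From P·MP_N = w with MP_N = 24 − 4N, labor demand is N(w) = (24 − w/12)/4.
dN/dw = −1/(48) = -1/48.
At w = 144, N = 3, so ε = (dN/dw)·(w/N) = (-1/48)·(144/3) = -1.

ε = -1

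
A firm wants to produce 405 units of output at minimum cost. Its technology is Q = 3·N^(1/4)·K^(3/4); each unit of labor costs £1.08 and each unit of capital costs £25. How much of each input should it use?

N* = 625, K* = 81

Cost minimization requires the marginal rate of technical substitution to equal the input-price ratio: MP_N/MP_K = w/r.
Here MP_N/MP_K = (1/4)·(K/N)/(3/4) = (1/3)·(K/N). Setting this equal to 1.08/25 = 0.0432 gives K = 0.1296N.
Substituting into Q = 405: 3·N^(1/4)·(0.1296N)^(3/4) = 405.
Solving, N = 625 and K = 81.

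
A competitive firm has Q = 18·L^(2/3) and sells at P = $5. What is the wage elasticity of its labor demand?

ε = -3

MP_L = (2/3)·18·L^(-1/3), so P·MP_L = w gives 60·L^(-1/3) = w.
Solving, L(w) = (60/w)^(3). This is a constant-elasticity form: L ∝ w^(−3), so ε = −3.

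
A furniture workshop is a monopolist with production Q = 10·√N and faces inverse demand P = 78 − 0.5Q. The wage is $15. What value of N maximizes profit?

Marginal revenue from the inverse demand is MR = 78 − Q.
The marginal product is MP_N = 5·N^(-1/2).
A monopolist hires until marginal revenue product equals the wage: MR·MP_N = w.
At N, Q = 10·√N. Substituting and solving: (78 − 10·√N)·5·N^(-1/2) = 15 gives N = 36.

N* = 36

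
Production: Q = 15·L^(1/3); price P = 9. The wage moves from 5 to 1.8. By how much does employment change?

From P·MP_L = w with MP_L = 5·L^(-2/3), the labor demand is L(w) = (45/w)^(3/2).
At w = 5: L = 27. At w = 1.8: L = 125.
ΔL = 125 − 27 = 98.

ΔL = 98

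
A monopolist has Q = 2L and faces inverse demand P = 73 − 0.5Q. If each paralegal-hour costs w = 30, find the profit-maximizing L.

Marginal revenue from the inverse demand is MR = 73 − Q.
The marginal product is MP_L = 2.
A monopolist hires until marginal revenue product equals the wage: MR·MP_L = w.
(73 − 2L)·2 = 30, so L = 29.

L* = 29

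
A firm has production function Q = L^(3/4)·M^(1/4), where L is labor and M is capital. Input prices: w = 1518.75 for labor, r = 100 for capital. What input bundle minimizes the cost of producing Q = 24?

Cost minimization requires the marginal rate of technical substitution to equal the input-price ratio: MP_L/MP_M = w/r.
Here MP_L/MP_M = (3/4)·(M/L)/(1/4) = 3·(M/L). Setting this equal to 1518.75/100 = 15.1875 gives M = 5.0625L.
Substituting into Q = 24: L^(3/4)·(5.0625L)^(1/4) = 24.
Solving, L = 16 and M = 81.

L* = 16, M* = 81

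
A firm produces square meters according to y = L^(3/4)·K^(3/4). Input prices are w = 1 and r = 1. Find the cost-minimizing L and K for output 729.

L* = 81, K* = 81

Cost minimization requires the marginal rate of technical substitution to equal the input-price ratio: MP_L/MP_K = w/r.
Here MP_L/MP_K = (3/4)·(K/L)/(3/4) = (K/L). Setting this equal to 1/1 = 1 gives K = L.
Substituting into y = 729: L^(3/4)·(L)^(3/4) = 729.
Solving, L = 81 and K = 81.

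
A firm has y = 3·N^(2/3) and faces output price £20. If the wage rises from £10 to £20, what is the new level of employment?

From P·MP_N = w with MP_N = 2·N^(-1/3), the labor demand is N(w) = (40/w)^(3).
At w = 10: N = 64. At w = 20: N = 8.

N* = 8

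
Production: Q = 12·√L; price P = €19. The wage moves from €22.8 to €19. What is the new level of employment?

From P·MP_L = w with MP_L = 6·L^(-1/2), the labor demand is L(w) = (114/w)^(2).
At w = 22.8: L = 25. At w = 19: L = 36.

L* = 36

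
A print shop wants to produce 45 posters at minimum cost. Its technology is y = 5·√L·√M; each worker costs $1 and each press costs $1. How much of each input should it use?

L* = 9, M* = 9

Cost minimization requires the marginal rate of technical substitution to equal the input-price ratio: MP_L/MP_M = w/r.
Here MP_L/MP_M = (1/2)·(M/L)/(1/2) = (M/L). Setting this equal to 1/1 = 1 gives M = L.
Substituting into y = 45: 5·L^(1/2)·(L)^(1/2) = 45.
Solving, L = 9 and M = 9.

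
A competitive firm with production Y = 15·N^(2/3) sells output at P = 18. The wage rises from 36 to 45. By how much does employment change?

ΔN = -61

From P·MP_N = w with MP_N = 10·N^(-1/3), the labor demand is N(w) = (180/w)^(3).
At w = 36: N = 125. At w = 45: N = 64.
ΔN = 64 − 125 = -61.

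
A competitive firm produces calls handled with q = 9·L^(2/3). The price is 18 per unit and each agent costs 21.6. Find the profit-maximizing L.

MP_L = (2/3)·9·L^(-1/3) = 6·L^(-1/3).
Profit maximization for a price taker requires P·MP_L = w: 18·6·L^(-1/3) = 21.6.
So L^(-1/3) = 0.2, which gives L = 125.

L* = 125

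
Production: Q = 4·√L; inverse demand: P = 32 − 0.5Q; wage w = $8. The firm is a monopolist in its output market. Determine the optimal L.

L* = 16

Marginal revenue from the inverse demand is MR = 32 − Q.
The marginal product is MP_L = 2·L^(-1/2).
A monopolist hires until marginal revenue product equals the wage: MR·MP_L = w.
At L, Q = 4·√L. Substituting and solving: (32 − 4·√L)·2·L^(-1/2) = 8 gives L = 16.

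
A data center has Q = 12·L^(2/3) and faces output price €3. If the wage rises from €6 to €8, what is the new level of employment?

L* = 27

From P·MP_L = w with MP_L = 8·L^(-1/3), the labor demand is L(w) = (24/w)^(3).
At w = 6: L = 64. At w = 8: L = 27.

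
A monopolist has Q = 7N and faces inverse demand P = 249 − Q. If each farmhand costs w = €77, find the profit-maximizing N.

N* = 17

Marginal revenue from the inverse demand is MR = 249 − 2Q.
The marginal product is MP_N = 7.
A monopolist hires until marginal revenue product equals the wage: MR·MP_N = w.
(249 − 14N)·7 = 77, so N = 17.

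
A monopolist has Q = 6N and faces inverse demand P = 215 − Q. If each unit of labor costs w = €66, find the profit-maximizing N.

N* = 17

Marginal revenue from the inverse demand is MR = 215 − 2Q.
The marginal product is MP_N = 6.
A monopolist hires until marginal revenue product equals the wage: MR·MP_N = w.
(215 − 12N)·6 = 66, so N = 17.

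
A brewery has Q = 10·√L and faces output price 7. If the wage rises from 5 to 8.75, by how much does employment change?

ΔL = -33

From P·MP_L = w with MP_L = 5·L^(-1/2), the labor demand is L(w) = (35/w)^(2).
At w = 5: L = 49. At w = 8.75: L = 16.
ΔL = 16 − 49 = -33.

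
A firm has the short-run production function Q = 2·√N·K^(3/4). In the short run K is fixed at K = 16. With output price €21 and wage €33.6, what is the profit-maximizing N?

N* = 25

With K = 16, MP_N = (1/2)·2·N^(-1/2)·16^(3/4) = 8·N^(-1/2).
Profit maximization for a price taker requires P·MP_N = w: 21·8·N^(-1/2) = 33.6.
So N^(-1/2) = 0.2, which gives N = 25.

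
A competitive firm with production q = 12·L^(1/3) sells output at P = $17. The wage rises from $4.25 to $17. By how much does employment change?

ΔL = -56

From P·MP_L = w with MP_L = 4·L^(-2/3), the labor demand is L(w) = (68/w)^(3/2).
At w = 4.25: L = 64. At w = 17: L = 8.
ΔL = 8 − 64 = -56.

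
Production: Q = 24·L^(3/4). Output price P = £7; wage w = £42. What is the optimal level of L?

MP_L = (3/4)·24·L^(-1/4) = 18·L^(-1/4).
Profit maximization for a price taker requires P·MP_L = w: 7·18·L^(-1/4) = 42.
So L^(-1/4) = 1/3, which gives L = 81.

L* = 81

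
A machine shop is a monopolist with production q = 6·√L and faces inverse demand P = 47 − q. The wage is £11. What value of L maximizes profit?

Marginal revenue from the inverse demand is MR = 47 − 2q.
The marginal product is MP_L = 3·L^(-1/2).
A monopolist hires until marginal revenue product equals the wage: MR·MP_L = w.
At L, q = 6·√L. Substituting and solving: (47 − 12·√L)·3·L^(-1/2) = 11 gives L = 9.

L* = 9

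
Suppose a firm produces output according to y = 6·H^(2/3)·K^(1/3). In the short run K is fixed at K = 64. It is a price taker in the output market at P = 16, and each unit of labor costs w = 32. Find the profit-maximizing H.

H* = 512

With K = 64, MP_H = (2/3)·6·H^(-1/3)·64^(1/3) = 16·H^(-1/3).
Profit maximization for a price taker requires P·MP_H = w: 16·16·H^(-1/3) = 32.
So H^(-1/3) = 0.125, which gives H = 512.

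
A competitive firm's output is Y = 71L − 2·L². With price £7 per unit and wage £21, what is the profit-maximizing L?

The marginal product of L is MP_L = 71 − 4L.
A price-taking firm hires until the value of the marginal product equals the wage: P·MP_L = w, so 7·(71 − 4L) = 21.
Then 71 − 4L = 3, giving L = 17.

L* = 17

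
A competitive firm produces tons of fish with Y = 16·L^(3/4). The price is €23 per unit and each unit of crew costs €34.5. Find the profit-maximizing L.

L* = 4096

MP_L = (3/4)·16·L^(-1/4) = 12·L^(-1/4).
Profit maximization for a price taker requires P·MP_L = w: 23·12·L^(-1/4) = 34.5.
So L^(-1/4) = 0.125, which gives L = 4096.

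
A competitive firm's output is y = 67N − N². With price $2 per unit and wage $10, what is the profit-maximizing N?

N* = 31

The marginal product of N is MP_N = 67 − 2N.
A price-taking firm hires until the value of the marginal product equals the wage: P·MP_N = w, so 2·(67 − 2N) = 10.
Then 67 − 2N = 5, giving N = 31.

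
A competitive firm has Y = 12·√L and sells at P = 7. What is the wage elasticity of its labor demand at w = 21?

ε = -2

MP_L = (1/2)·12·L^(-1/2), so P·MP_L = w gives 42·L^(-1/2) = w.
Solving, L(w) = (42/w)^(2). This is a constant-elasticity form: L ∝ w^(−2), so ε = −2.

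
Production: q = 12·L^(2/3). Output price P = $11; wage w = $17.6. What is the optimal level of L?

L* = 125

MP_L = (2/3)·12·L^(-1/3) = 8·L^(-1/3).
Profit maximization for a price taker requires P·MP_L = w: 11·8·L^(-1/3) = 17.6.
So L^(-1/3) = 0.2, which gives L = 125.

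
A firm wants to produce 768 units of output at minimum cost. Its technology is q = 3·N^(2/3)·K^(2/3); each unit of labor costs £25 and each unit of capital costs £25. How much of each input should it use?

N* = 64, K* = 64

Cost minimization requires the marginal rate of technical substitution to equal the input-price ratio: MP_N/MP_K = w/r.
Here MP_N/MP_K = (2/3)·(K/N)/(2/3) = (K/N). Setting this equal to 25/25 = 1 gives K = N.
Substituting into q = 768: 3·N^(2/3)·(N)^(2/3) = 768.
Solving, N = 64 and K = 64.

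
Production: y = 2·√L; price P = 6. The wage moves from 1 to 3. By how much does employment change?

ΔL = -32

From P·MP_L = w with MP_L = L^(-1/2), the labor demand is L(w) = (6/w)^(2).
At w = 1: L = 36. At w = 3: L = 4.
ΔL = 4 − 36 = -32.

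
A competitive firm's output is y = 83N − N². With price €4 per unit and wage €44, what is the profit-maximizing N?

The marginal product of N is MP_N = 83 − 2N.
A price-taking firm hires until the value of the marginal product equals the wage: P·MP_N = w, so 4·(83 − 2N) = 44.
Then 83 − 2N = 11, giving N = 36.

N* = 36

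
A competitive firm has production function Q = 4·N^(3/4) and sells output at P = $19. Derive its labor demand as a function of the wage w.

N(w) = (57/w)^(4)

MP_N = (3/4)·4·N^(-1/4) = 3·N^(-1/4).
Setting P·MP_N = w: 57·N^(-1/4) = w.
Solving for N: N^(-1/4) = w/57, so N = (57/w)^(4).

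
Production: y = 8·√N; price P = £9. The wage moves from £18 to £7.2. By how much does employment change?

From P·MP_N = w with MP_N = 4·N^(-1/2), the labor demand is N(w) = (36/w)^(2).
At w = 18: N = 4. At w = 7.2: N = 25.
ΔN = 25 − 4 = 21.

ΔN = 21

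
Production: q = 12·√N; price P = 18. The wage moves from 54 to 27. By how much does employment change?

From P·MP_N = w with MP_N = 6·N^(-1/2), the labor demand is N(w) = (108/w)^(2).
At w = 54: N = 4. At w = 27: N = 16.
ΔN = 16 − 4 = 12.

ΔN = 12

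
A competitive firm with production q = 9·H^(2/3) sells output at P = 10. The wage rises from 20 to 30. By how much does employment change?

From P·MP_H = w with MP_H = 6·H^(-1/3), the labor demand is H(w) = (60/w)^(3).
At w = 20: H = 27. At w = 30: H = 8.
ΔH = 8 − 27 = -19.

ΔH = -19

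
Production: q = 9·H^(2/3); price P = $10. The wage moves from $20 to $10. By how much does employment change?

ΔH = 189

From P·MP_H = w with MP_H = 6·H^(-1/3), the labor demand is H(w) = (60/w)^(3).
At w = 20: H = 27. At w = 10: H = 216.
ΔH = 216 − 27 = 189.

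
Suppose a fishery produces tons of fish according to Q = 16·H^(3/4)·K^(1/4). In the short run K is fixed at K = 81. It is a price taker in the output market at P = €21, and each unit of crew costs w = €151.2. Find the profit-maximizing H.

With K = 81, MP_H = (3/4)·16·H^(-1/4)·81^(1/4) = 36·H^(-1/4).
Profit maximization for a price taker requires P·MP_H = w: 21·36·H^(-1/4) = 151.2.
So H^(-1/4) = 0.2, which gives H = 625.

H* = 625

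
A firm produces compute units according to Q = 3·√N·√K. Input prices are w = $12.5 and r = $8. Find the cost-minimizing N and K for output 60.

Cost minimization requires the marginal rate of technical substitution to equal the input-price ratio: MP_N/MP_K = w/r.
Here MP_N/MP_K = (1/2)·(K/N)/(1/2) = (K/N). Setting this equal to 12.5/8 = 1.5625 gives K = 1.5625N.
Substituting into Q = 60: 3·N^(1/2)·(1.5625N)^(1/2) = 60.
Solving, N = 16 and K = 25.

N* = 16, K* = 25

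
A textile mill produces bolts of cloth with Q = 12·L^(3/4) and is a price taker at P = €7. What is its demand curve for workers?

MP_L = (3/4)·12·L^(-1/4) = 9·L^(-1/4).
Setting P·MP_L = w: 63·L^(-1/4) = w.
Solving for L: L^(-1/4) = w/63, so L = (63/w)^(4).

L(w) = (63/w)^(4)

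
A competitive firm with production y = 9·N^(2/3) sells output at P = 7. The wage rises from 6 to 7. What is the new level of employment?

From P·MP_N = w with MP_N = 6·N^(-1/3), the labor demand is N(w) = (42/w)^(3).
At w = 6: N = 343. At w = 7: N = 216.

N* = 216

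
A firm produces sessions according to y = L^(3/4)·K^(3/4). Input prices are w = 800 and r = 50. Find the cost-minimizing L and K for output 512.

L* = 16, K* = 256

Cost minimization requires the marginal rate of technical substitution to equal the input-price ratio: MP_L/MP_K = w/r.
Here MP_L/MP_K = (3/4)·(K/L)/(3/4) = (K/L). Setting this equal to 800/50 = 16 gives K = 16L.
Substituting into y = 512: L^(3/4)·(16L)^(3/4) = 512.
Solving, L = 16 and K = 256.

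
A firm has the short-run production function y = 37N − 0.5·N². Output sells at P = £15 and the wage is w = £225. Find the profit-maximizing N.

The marginal product of N is MP_N = 37 − N.
A price-taking firm hires until the value of the marginal product equals the wage: P·MP_N = w, so 15·(37 − N) = 225.
Then 37 − N = 15, giving N = 22.

N* = 22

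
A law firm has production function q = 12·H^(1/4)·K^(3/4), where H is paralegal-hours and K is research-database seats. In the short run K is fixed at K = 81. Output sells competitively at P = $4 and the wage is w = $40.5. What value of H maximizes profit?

H* = 16

With K = 81, MP_H = (1/4)·12·H^(-3/4)·81^(3/4) = 81·H^(-3/4).
Profit maximization for a price taker requires P·MP_H = w: 4·81·H^(-3/4) = 40.5.
So H^(-3/4) = 0.125, which gives H = 16.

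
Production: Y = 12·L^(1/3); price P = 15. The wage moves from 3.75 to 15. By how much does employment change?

ΔL = -56

From P·MP_L = w with MP_L = 4·L^(-2/3), the labor demand is L(w) = (60/w)^(3/2).
At w = 3.75: L = 64. At w = 15: L = 8.
ΔL = 8 − 64 = -56.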